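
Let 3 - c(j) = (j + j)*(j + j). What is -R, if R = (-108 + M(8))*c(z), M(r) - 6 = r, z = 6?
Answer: -13254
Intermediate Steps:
M(r) = 6 + r
c(j) = 3 - 4*j**2 (c(j) = 3 - (j + j)*(j + j) = 3 - 2*j*2*j = 3 - 4*j**2)
R = 13254 (R = (-108 + (6 + 8))*(3 - 4*6**2) = (-108 + 14)*(3 - 4*36) = -94*(3 - 144) = -94*(-141) = 13254)
-R = -1*13254 = -13254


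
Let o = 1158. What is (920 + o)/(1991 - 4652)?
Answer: -2078/2661 ≈ -0.78091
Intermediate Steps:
(920 + o)/(1991 - 4652) = (920 + 1158)/(1991 - 4652) = 2078/(-2661) = 2078*(-1/2661) = -2078/2661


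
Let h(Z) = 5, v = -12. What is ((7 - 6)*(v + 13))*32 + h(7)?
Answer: 37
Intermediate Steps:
((7 - 6)*(v + 13))*32 + h(7) = ((7 - 6)*(-12 + 13))*32 + 5 = (1*1)*32 + 5 = 1*32 + 5 = 32 + 5 = 37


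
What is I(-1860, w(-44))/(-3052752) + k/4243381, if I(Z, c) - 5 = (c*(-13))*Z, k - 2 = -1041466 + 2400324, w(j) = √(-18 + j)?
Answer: 4148241365815/12953989834512 - 2015*I*√62/254396 ≈ 0.32023 - 0.062368*I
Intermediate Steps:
k = 1358860 (k = 2 + (-1041466 + 2400324) = 2 + 1358858 = 1358860)
I(Z, c) = 5 - 13*Z*c (I(Z, c) = 5 + (c*(-13))*Z = 5 + (-13*c)*Z = 5 - 13*Z*c)
I(-1860, w(-44))/(-3052752) + k/4243381 = (5 - 13*(-1860)*√(-18 - 44))/(-3052752) + 1358860/4243381 = (5 - 13*(-1860)*√(-62))*(-1/3052752) + 1358860*(1/4243381) = (5 - 13*(-1860)*I*√62)*(-1/3052752) + 1358860/4243381 = (5 + 24180*I*√62)*(-1/3052752) + 1358860/4243381 = (-5/3052752 - 2015*I*√62/254396) + 1358860/4243381 = 4148241365815/12953989834512 - 2015*I*√62/254396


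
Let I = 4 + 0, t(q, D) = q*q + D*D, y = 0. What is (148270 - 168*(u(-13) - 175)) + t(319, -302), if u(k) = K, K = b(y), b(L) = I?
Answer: 369963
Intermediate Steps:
t(q, D) = D² + q² (t(q, D) = q² + D² = D² + q²)
I = 4
b(L) = 4
K = 4
u(k) = 4
(148270 - 168*(u(-13) - 175)) + t(319, -302) = (148270 - 168*(4 - 175)) + ((-302)² + 319²) = (148270 - 168*(-171)) + (91204 + 101761) = (148270 + 28728) + 192965 = 176998 + 192965 = 369963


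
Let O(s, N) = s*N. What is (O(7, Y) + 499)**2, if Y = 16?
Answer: 373321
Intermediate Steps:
O(s, N) = N*s
(O(7, Y) + 499)**2 = (16*7 + 499)**2 = (112 + 499)**2 = 611**2 = 373321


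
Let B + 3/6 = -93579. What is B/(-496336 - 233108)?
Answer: 187159/1458888 ≈ 0.12829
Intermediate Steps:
B = -187159/2 (B = -1/2 - 93579 = -187159/2 ≈ -93580.)
B/(-496336 - 233108) = -187159/(2*(-496336 - 233108)) = -187159/2/(-729444) = -187159/2*(-1/729444) = 187159/1458888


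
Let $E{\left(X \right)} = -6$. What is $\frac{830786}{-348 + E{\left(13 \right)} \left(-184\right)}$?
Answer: $\frac{415393}{378} \approx 1098.9$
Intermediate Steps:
$\frac{830786}{-348 + E{\left(13 \right)} \left(-184\right)} = \frac{830786}{-348 - -1104} = \frac{830786}{-348 + 1104} = \frac{830786}{756} = 830786 \cdot \frac{1}{756} = \frac{415393}{378}$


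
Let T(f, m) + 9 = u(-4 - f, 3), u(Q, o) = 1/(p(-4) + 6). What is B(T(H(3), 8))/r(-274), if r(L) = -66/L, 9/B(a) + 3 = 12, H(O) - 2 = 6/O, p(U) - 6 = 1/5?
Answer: 137/33 ≈ 4.1515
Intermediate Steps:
p(U) = 31/5 (p(U) = 6 + 1/5 = 31/5)
H(O) = 2 + 6/O
u(Q, o) = 5/61 (u(Q, o) = 1/(31/5 + 6) = 1/(61/5) = 5/61)
T(f, m) = -544/61 (T(f, m) = -9 + 5/61 = -544/61)
B(a) = 1 (B(a) = 9/(-3 + 12) = 9/9 = 9*(1/9) = 1)
B(T(H(3), 8))/r(-274) = 1/(-66/(-274)) = 1/(-66*(-1/274)) = 1/(33/137) = 1*(137/33) = 137/33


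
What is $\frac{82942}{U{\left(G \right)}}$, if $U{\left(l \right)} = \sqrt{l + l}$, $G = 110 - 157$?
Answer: $- \frac{41471 i \sqrt{94}}{47} \approx - 8554.8 i$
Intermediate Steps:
$G = -47$
$U{\left(l \right)} = \sqrt{2} \sqrt{l}$ ($U{\left(l \right)} = \sqrt{2 l} = \sqrt{2} \sqrt{l}$)
$\frac{82942}{U{\left(G \right)}} = \frac{82942}{\sqrt{2} \sqrt{-47}} = \frac{82942}{\sqrt{2} i \sqrt{47}} = \frac{82942}{i \sqrt{94}} = 82942 \left(- \frac{i \sqrt{94}}{94}\right) = - \frac{41471 i \sqrt{94}}{47}$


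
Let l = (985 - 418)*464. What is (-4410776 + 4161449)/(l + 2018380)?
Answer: -249327/2281468 ≈ -0.10928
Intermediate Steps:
l = 263088 (l = 567*464 = 263088)
(-4410776 + 4161449)/(l + 2018380) = (-4410776 + 4161449)/(263088 + 2018380) = -249327/2281468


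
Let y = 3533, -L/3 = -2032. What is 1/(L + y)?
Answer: 1/9629 ≈ 0.00010385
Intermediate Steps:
L = 6096 (L = -3*(-2032) = 6096)
1/(L + y) = 1/(6096 + 3533) = 1/9629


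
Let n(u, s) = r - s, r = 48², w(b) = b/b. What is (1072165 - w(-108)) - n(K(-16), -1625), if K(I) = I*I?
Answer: 1068235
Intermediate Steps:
K(I) = I²
w(b) = 1
r = 2304
n(u, s) = 2304 - s
(1072165 - w(-108)) - n(K(-16), -1625) = (1072165 - 1*1) - (2304 - 1*(-1625)) = (1072165 - 1) - (2304 + 1625) = 1072164 - 1*3929 = 1072164 - 3929 = 1068235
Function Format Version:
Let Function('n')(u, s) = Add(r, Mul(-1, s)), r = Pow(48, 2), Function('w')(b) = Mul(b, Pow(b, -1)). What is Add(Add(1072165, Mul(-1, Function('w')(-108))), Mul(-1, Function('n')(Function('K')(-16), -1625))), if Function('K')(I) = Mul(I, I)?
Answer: 1068235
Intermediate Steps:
Function('K')(I) = Pow(I, 2)
Function('w')(b) = 1
r = 2304
Function('n')(u, s) = Add(2304, Mul(-1, s))
Add(Add(1072165, Mul(-1, Function('w')(-108))), Mul(-1, Function('n')(Function('K')(-16), -1625))) = Add(Add(1072165, Mul(-1, 1)), Mul(-1, Add(2304, Mul(-1, -1625)))) = Add(Add(1072165, -1), Mul(-1, Add(2304, 1625))) = Add(1072164, Mul(-1, 3929)) = Add(1072164, -3929) = 1068235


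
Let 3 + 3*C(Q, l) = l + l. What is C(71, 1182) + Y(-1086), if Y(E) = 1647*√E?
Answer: 787 + 1647*I*√1086 ≈ 787.0 + 54276.0*I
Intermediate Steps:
C(Q, l) = -1 + 2*l/3 (C(Q, l) = -1 + (l + l)/3 = -1 + (2*l)/3 = -1 + 2*l/3)
C(71, 1182) + Y(-1086) = (-1 + (⅔)*1182) + 1647*√(-1086) = (-1 + 788) + 1647*(I*√1086) = 787 + 1647*I*√1086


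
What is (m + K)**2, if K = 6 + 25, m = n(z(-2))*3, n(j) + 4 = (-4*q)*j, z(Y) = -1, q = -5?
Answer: 1681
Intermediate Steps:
n(j) = -4 + 20*j (n(j) = -4 + (-4*(-5))*j = -4 + 20*j)
m = -72 (m = (-4 + 20*(-1))*3 = (-4 - 20)*3 = -24*3 = -72)
K = 31
(m + K)**2 = (-72 + 31)**2 = (-41)**2 = 1681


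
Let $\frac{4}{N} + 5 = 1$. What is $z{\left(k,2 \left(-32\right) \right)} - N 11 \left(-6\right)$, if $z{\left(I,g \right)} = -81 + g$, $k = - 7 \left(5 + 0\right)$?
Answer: $-211$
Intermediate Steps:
$N = -1$ ($N = \frac{4}{-5 + 1} = \frac{4}{-4} = 4 \left(- \frac{1}{4}\right) = -1$)
$k = -35$ ($k = \left(-7\right) 5 = -35$)
$z{\left(k,2 \left(-32\right) \right)} - N 11 \left(-6\right) = \left(-81 + 2 \left(-32\right)\right) - \left(-1\right) 11 \left(-6\right) = \left(-81 - 64\right) - \left(-11\right) \left(-6\right) = -145 - 66 = -211$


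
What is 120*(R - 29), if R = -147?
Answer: -21120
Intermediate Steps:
120*(R - 29) = 120*(-147 - 29) = 120*(-176) = -21120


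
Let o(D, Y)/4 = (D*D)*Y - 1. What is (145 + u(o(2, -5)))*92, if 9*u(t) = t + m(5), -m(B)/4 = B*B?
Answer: 103132/9 ≈ 11459.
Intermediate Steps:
m(B) = -4*B² (m(B) = -4*B*B = -4*B²)
o(D, Y) = -4 + 4*Y*D² (o(D, Y) = 4*((D*D)*Y - 1) = 4*(D²*Y - 1) = 4*(Y*D² - 1) = 4*(-1 + Y*D²) = -4 + 4*Y*D²)
u(t) = -100/9 + t/9 (u(t) = (t - 4*5²)/9 = (t - 4*25)/9 = (t - 100)/9 = (-100 + t)/9 = -100/9 + t/9)
(145 + u(o(2, -5)))*92 = (145 + (-100/9 + (-4 + 4*(-5)*2²)/9))*92 = (145 + (-100/9 + (-4 + 4*(-5)*4)/9))*92 = (145 + (-100/9 + (-4 - 80)/9))*92 = (145 + (-100/9 + (⅑)*(-84)))*92 = (145 + (-100/9 - 28/3))*92 = (145 - 184/9)*92 = (1121/9)*92 = 103132/9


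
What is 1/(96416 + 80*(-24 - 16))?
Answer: 1/93216 ≈ 1.0728e-5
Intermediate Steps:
1/(96416 + 80*(-24 - 16)) = 1/(96416 + 80*(-40)) = 1/(96416 - 3200) = 1/93216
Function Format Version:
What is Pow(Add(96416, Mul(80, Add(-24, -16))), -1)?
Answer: Rational(1, 93216) ≈ 1.0728e-5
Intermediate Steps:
Pow(Add(96416, Mul(80, Add(-24, -16))), -1) = Pow(Add(96416, Mul(80, -40)), -1) = Pow(Add(96416, -3200), -1) = Pow(93216, -1) = Rational(1, 93216)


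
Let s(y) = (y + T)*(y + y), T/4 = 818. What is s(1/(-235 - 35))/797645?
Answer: -883439/29074160250 ≈ -3.0386e-5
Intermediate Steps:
T = 3272 (T = 4*818 = 3272)
s(y) = 2*y*(3272 + y) (s(y) = (y + 3272)*(y + y) = (3272 + y)*(2*y) = 2*y*(3272 + y))
s(1/(-235 - 35))/797645 = (2*(3272 + 1/(-235 - 35))/(-235 - 35))/797645 = (2*(3272 + 1/(-270))/(-270))*(1/797645) = (2*(-1/270)*(3272 - 1/270))*(1/797645) = (2*(-1/270)*(883439/270))*(1/797645) = -883439/36450*1/797645 = -883439/29074160250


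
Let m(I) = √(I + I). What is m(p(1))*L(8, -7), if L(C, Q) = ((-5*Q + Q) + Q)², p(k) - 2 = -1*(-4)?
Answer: 882*√3 ≈ 1527.7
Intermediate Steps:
p(k) = 6 (p(k) = 2 - 1*(-4) = 2 + 4 = 6)
L(C, Q) = 9*Q² (L(C, Q) = (-4*Q + Q)² = (-3*Q)² = 9*Q²)
m(I) = √2*√I (m(I) = √(2*I) = √2*√I)
m(p(1))*L(8, -7) = (√2*√6)*(9*(-7)²) = (2*√3)*(9*49) = (2*√3)*441 = 882*√3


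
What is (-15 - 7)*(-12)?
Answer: 264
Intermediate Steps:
(-15 - 7)*(-12) = -22*(-12) = 264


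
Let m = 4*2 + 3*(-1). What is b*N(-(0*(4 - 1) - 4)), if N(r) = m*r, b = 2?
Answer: 40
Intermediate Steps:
m = 5 (m = 8 - 3 = 5)
N(r) = 5*r
b*N(-(0*(4 - 1) - 4)) = 2*(5*(-(0*(4 - 1) - 4))) = 2*(5*(-(0*3 - 4))) = 2*(5*(-(0 - 4))) = 2*(5*(-1*(-4))) = 2*(5*4) = 2*20 = 40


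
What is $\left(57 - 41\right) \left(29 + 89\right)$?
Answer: $1888$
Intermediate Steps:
$\left(57 - 41\right) \left(29 + 89\right) = \left(57 - 41\right) 118 = 16 \cdot 118 = 1888$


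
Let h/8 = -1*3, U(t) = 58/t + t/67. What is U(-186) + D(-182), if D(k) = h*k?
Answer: 27197767/6231 ≈ 4364.9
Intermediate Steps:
U(t) = 58/t + t/67 (U(t) = 58/t + t*(1/67) = 58/t + t/67)
h = -24 (h = 8*(-1*3) = 8*(-3) = -24)
D(k) = -24*k
U(-186) + D(-182) = (58/(-186) + (1/67)*(-186)) - 24*(-182) = (58*(-1/186) - 186/67) + 4368 = (-29/93 - 186/67) + 4368 = -19241/6231 + 4368 = 27197767/6231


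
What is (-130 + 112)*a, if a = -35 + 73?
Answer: -684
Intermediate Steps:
a = 38
(-130 + 112)*a = (-130 + 112)*38 = -18*38 = -684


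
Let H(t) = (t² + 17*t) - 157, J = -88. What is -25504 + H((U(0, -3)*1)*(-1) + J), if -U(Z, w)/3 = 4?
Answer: -21177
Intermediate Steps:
U(Z, w) = -12 (U(Z, w) = -3*4 = -12)
H(t) = -157 + t² + 17*t
-25504 + H((U(0, -3)*1)*(-1) + J) = -25504 + (-157 + (-12*1*(-1) - 88)² + 17*(-12*1*(-1) - 88)) = -25504 + (-157 + (-12*(-1) - 88)² + 17*(-12*(-1) - 88)) = -25504 + (-157 + (12 - 88)² + 17*(12 - 88)) = -25504 + (-157 + (-76)² + 17*(-76)) = -25504 + (-157 + 5776 - 1292) = -25504 + 4327 = -21177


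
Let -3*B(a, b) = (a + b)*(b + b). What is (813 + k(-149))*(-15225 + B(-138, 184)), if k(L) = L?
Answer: -41568392/3 ≈ -1.3856e+7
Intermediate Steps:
B(a, b) = -2*b*(a + b)/3 (B(a, b) = -(a + b)*(b + b)/3 = -(a + b)*2*b/3 = -2*b*(a + b)/3)
(813 + k(-149))*(-15225 + B(-138, 184)) = (813 - 149)*(-15225 - ⅔*184*(-138 + 184)) = 664*(-15225 - ⅔*184*46) = 664*(-15225 - 16928/3) = 664*(-62603/3) = -41568392/3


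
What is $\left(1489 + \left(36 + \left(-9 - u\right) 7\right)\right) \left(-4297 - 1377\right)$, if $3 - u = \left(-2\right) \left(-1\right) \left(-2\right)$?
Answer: $-8017362$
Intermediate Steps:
$u = 7$ ($u = 3 - \left(-2\right) \left(-1\right) \left(-2\right) = 3 - 2 \left(-2\right) = 3 - -4 = 3 + 4 = 7$)
$\left(1489 + \left(36 + \left(-9 - u\right) 7\right)\right) \left(-4297 - 1377\right) = \left(1489 + \left(36 + \left(-9 - 7\right) 7\right)\right) \left(-4297 - 1377\right) = \left(1489 + \left(36 + \left(-9 - 7\right) 7\right)\right) \left(-5674\right) = \left(1489 + \left(36 - 112\right)\right) \left(-5674\right) = \left(1489 - 76\right) \left(-5674\right) = 1413 \left(-5674\right) = -8017362$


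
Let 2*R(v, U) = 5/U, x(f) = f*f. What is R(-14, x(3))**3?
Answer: 125/5832 ≈ 0.021433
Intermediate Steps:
x(f) = f**2
R(v, U) = 5/(2*U) (R(v, U) = (5/U)/2 = 5/(2*U))
R(-14, x(3))**3 = (5/(2*(3**2)))**3 = ((5/2)/9)**3 = ((5/2)*(1/9))**3 = (5/18)**3 = 125/5832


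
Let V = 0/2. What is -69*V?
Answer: 0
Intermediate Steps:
V = 0 (V = 0*(½) = 0)
-69*V = -69*0 = 0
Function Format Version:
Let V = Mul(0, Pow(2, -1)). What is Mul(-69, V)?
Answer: 0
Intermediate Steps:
V = 0 (V = Mul(0, Rational(1, 2)) = 0)
Mul(-69, V) = Mul(-69, 0) = 0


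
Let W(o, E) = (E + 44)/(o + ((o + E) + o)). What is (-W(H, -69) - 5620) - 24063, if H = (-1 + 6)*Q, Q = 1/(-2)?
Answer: -4541549/153 ≈ -29683.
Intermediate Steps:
Q = -½ ≈ -0.50000
H = -5/2 (H = (-1 + 6)*(-½) = 5*(-½) = -5/2 ≈ -2.5000)
W(o, E) = (44 + E)/(E + 3*o) (W(o, E) = (44 + E)/(o + ((E + o) + o)) = (44 + E)/(o + (E + 2*o)) = (44 + E)/(E + 3*o))
(-W(H, -69) - 5620) - 24063 = (-(44 - 69)/(-69 + 3*(-5/2)) - 5620) - 24063 = (-(-25)/(-69 - 15/2) - 5620) - 24063 = (-(-25)/(-153/2) - 5620) - 24063 = (-(-2)*(-25)/153 - 5620) - 24063 = (-1*50/153 - 5620) - 24063 = (-50/153 - 5620) - 24063 = -859910/153 - 24063 = -4541549/153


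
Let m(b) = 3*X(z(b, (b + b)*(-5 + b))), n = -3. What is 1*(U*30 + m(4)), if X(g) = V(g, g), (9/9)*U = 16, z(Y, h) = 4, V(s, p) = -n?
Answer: 489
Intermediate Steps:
V(s, p) = 3 (V(s, p) = -1*(-3) = 3)
U = 16
X(g) = 3
m(b) = 9 (m(b) = 3*3 = 9)
1*(U*30 + m(4)) = 1*(16*30 + 9) = 1*(480 + 9) = 1*489 = 489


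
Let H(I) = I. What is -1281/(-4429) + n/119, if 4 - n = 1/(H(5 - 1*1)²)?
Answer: 388293/1204688 ≈ 0.32232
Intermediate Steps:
n = 63/16 (n = 4 - 1/((5 - 1*1)²) = 4 - 1/((5 - 1)²) = 4 - 1/(4²) = 4 - 1/16 = 63/16 ≈ 3.9375)
-1281/(-4429) + n/119 = -1281/(-4429) + (63/16)/119 = -1281*(-1/4429) + (63/16)*(1/119) = 1281/4429 + 9/272 = 388293/1204688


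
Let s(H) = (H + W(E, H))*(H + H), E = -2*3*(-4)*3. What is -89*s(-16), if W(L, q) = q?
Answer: -91136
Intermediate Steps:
E = 72 (E = -(-24)*3 = -2*(-36) = 72)
s(H) = 4*H² (s(H) = (H + H)*(H + H) = (2*H)*(2*H) = 4*H²)
-89*s(-16) = -356*(-16)² = -356*256 = -89*1024 = -91136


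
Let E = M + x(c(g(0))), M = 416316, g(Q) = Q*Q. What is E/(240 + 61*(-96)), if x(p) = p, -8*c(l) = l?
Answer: -34693/468 ≈ -74.130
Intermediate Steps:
g(Q) = Q²
c(l) = -l/8
E = 416316 (E = 416316 - ⅛*0² = 416316 - ⅛*0 = 416316 + 0 = 416316)
E/(240 + 61*(-96)) = 416316/(240 + 61*(-96)) = 416316/(240 - 5856) = 416316/(-5616) = 416316*(-1/5616) = -34693/468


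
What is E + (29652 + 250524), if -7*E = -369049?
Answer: 2330281/7 ≈ 3.3290e+5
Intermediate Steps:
E = 369049/7 (E = -⅐*(-369049) = 369049/7 ≈ 52721.)
E + (29652 + 250524) = 369049/7 + (29652 + 250524) = 369049/7 + 280176 = 2330281/7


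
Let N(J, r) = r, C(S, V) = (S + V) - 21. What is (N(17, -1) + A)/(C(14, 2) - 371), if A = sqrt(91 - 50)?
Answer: 1/376 - sqrt(41)/376 ≈ -0.014370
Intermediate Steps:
C(S, V) = -21 + S + V
A = sqrt(41) ≈ 6.4031
(N(17, -1) + A)/(C(14, 2) - 371) = (-1 + sqrt(41))/((-21 + 14 + 2) - 371) = (-1 + sqrt(41))/(-5 - 371) = (-1 + sqrt(41))/(-376) = (-1 + sqrt(41))*(-1/376) = 1/376 - sqrt(41)/376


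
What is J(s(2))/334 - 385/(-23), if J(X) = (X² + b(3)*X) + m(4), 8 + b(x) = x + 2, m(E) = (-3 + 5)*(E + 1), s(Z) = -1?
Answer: 64456/3841 ≈ 16.781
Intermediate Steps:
m(E) = 2 + 2*E (m(E) = 2*(1 + E) = 2 + 2*E)
b(x) = -6 + x (b(x) = -8 + (x + 2) = -8 + (2 + x) = -6 + x)
J(X) = 10 + X² - 3*X (J(X) = (X² + (-6 + 3)*X) + (2 + 2*4) = (X² - 3*X) + (2 + 8) = (X² - 3*X) + 10 = 10 + X² - 3*X)
J(s(2))/334 - 385/(-23) = (10 + (-1)² - 3*(-1))/334 - 385/(-23) = (10 + 1 + 3)*(1/334) - 385*(-1/23) = 14*(1/334) + 385/23 = 7/167 + 385/23 = 64456/3841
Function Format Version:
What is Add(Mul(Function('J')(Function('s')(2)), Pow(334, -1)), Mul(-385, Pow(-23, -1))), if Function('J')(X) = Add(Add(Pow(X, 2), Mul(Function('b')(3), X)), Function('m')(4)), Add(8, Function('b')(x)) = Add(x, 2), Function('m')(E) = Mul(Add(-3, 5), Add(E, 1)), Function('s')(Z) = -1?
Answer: Rational(64456, 3841) ≈ 16.781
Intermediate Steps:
Function('m')(E) = Add(2, Mul(2, E)) (Function('m')(E) = Mul(2, Add(1, E)) = Add(2, Mul(2, E)))
Function('b')(x) = Add(-6, x) (Function('b')(x) = Add(-8, Add(x, 2)) = Add(-8, Add(2, x)) = Add(-6, x))
Function('J')(X) = Add(10, Pow(X, 2), Mul(-3, X)) (Function('J')(X) = Add(Add(Pow(X, 2), Mul(Add(-6, 3), X)), Add(2, Mul(2, 4))) = Add(Add(Pow(X, 2), Mul(-3, X)), Add(2, 8)) = Add(Add(Pow(X, 2), Mul(-3, X)), 10) = Add(10, Pow(X, 2), Mul(-3, X)))
Add(Mul(Function('J')(Function('s')(2)), Pow(334, -1)), Mul(-385, Pow(-23, -1))) = Add(Mul(Add(10, Pow(-1, 2), Mul(-3, -1)), Pow(334, -1)), Mul(-385, Pow(-23, -1))) = Add(Mul(Add(10, 1, 3), Rational(1, 334)), Mul(-385, Rational(-1, 23))) = Add(Mul(14, Rational(1, 334)), Rational(385, 23)) = Add(Rational(7, 167), Rational(385, 23)) = Rational(64456, 3841)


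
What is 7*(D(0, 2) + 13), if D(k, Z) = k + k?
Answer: 91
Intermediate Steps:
D(k, Z) = 2*k
7*(D(0, 2) + 13) = 7*(2*0 + 13) = 7*(0 + 13) = 7*13 = 91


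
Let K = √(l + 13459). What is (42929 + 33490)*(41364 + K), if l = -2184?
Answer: 3160995516 + 382095*√451 ≈ 3.1691e+9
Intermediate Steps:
K = 5*√451 (K = √(-2184 + 13459) = √11275 = 5*√451 ≈ 106.18)
(42929 + 33490)*(41364 + K) = (42929 + 33490)*(41364 + 5*√451) = 76419*(41364 + 5*√451) = 3160995516 + 382095*√451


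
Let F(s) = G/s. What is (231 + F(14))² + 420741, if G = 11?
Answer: 92995261/196 ≈ 4.7447e+5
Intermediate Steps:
F(s) = 11/s
(231 + F(14))² + 420741 = (231 + 11/14)² + 420741 = (3245/14)² + 420741 = 10530025/196 + 420741 = 92995261/196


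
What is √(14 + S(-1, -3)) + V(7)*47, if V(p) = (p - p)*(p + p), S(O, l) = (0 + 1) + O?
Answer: √14 ≈ 3.7417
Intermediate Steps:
S(O, l) = 1 + O
V(p) = 0 (V(p) = 0*(2*p) = 0)
√(14 + S(-1, -3)) + V(7)*47 = √(14 + (1 - 1)) + 0*47 = √(14 + 0) + 0 = √14 + 0 = √14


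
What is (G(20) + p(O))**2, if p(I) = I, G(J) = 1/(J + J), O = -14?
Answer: 312481/1600 ≈ 195.30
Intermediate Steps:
G(J) = 1/(2*J)
(G(20) + p(O))**2 = ((1/2)/20 - 14)**2 = ((1/2)*(1/20) - 14)**2 = (1/40 - 14)**2 = (-559/40)**2 = 312481/1600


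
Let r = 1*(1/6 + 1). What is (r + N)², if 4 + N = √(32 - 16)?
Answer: 49/36 ≈ 1.3611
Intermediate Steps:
r = 7/6 (r = 1*(1*(⅙) + 1) = 1*(⅙ + 1) = 1*(7/6) = 7/6 ≈ 1.1667)
N = 0 (N = -4 + √(32 - 16) = -4 + √16 = -4 + 4 = 0)
(r + N)² = (7/6 + 0)² = (7/6)² = 49/36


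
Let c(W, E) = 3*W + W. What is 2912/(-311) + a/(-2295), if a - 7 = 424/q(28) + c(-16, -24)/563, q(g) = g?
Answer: -8788286909/937623015 ≈ -9.3729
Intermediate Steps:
c(W, E) = 4*W
a = 86817/3941 (a = 7 + (424/28 + (4*(-16))/563) = 7 + (424*(1/28) - 64*1/563) = 7 + (106/7 - 64/563) = 7 + 59230/3941 = 86817/3941 ≈ 22.029)
2912/(-311) + a/(-2295) = 2912/(-311) + (86817/3941)/(-2295) = 2912*(-1/311) + (86817/3941)*(-1/2295) = -2912/311 - 28939/3014865 = -8788286909/937623015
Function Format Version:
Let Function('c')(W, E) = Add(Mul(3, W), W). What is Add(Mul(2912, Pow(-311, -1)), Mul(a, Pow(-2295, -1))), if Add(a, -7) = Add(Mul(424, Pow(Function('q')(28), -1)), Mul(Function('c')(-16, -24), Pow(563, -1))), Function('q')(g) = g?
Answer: Rational(-8788286909, 937623015) ≈ -9.3729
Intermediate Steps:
Function('c')(W, E) = Mul(4, W)
a = Rational(86817, 3941) (a = Add(7, Add(Mul(424, Pow(28, -1)), Mul(Mul(4, -16), Pow(563, -1)))) = Add(7, Add(Mul(424, Rational(1, 28)), Mul(-64, Rational(1, 563)))) = Add(7, Add(Rational(106, 7), Rational(-64, 563))) = Add(7, Rational(59230, 3941)) = Rational(86817, 3941) ≈ 22.029)
Add(Mul(2912, Pow(-311, -1)), Mul(a, Pow(-2295, -1))) = Add(Mul(2912, Pow(-311, -1)), Mul(Rational(86817, 3941), Pow(-2295, -1))) = Add(Mul(2912, Rational(-1, 311)), Mul(Rational(86817, 3941), Rational(-1, 2295))) = Add(Rational(-2912, 311), Rational(-28939, 3014865)) = Rational(-8788286909, 937623015)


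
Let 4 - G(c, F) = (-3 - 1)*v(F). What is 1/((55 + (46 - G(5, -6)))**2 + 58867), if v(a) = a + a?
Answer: 1/79892 ≈ 1.2517e-5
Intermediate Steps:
v(a) = 2*a
G(c, F) = 4 + 8*F (G(c, F) = 4 - (-3 - 1)*2*F = 4 - (-4)*2*F = 4 - (-8)*F = 4 + 8*F)
1/((55 + (46 - G(5, -6)))**2 + 58867) = 1/((55 + (46 - (4 + 8*(-6))))**2 + 58867) = 1/((55 + (46 - (4 - 48)))**2 + 58867) = 1/((55 + (46 - 1*(-44)))**2 + 58867) = 1/((55 + (46 + 44))**2 + 58867) = 1/((55 + 90)**2 + 58867) = 1/(145**2 + 58867) = 1/(21025 + 58867) = 1/79892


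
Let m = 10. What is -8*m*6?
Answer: -480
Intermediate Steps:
-8*m*6 = -8*10*6 = -80*6 = -480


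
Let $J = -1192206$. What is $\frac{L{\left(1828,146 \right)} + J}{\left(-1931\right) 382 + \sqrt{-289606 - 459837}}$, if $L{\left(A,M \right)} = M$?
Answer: $\frac{879313522520}{544116469607} + \frac{1192060 i \sqrt{749443}}{544116469607} \approx 1.616 + 0.0018966 i$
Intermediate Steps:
$\frac{L{\left(1828,146 \right)} + J}{\left(-1931\right) 382 + \sqrt{-289606 - 459837}} = \frac{146 - 1192206}{\left(-1931\right) 382 + \sqrt{-289606 - 459837}} = - \frac{1192060}{-737642 + \sqrt{-749443}} = - \frac{1192060}{-737642 + i \sqrt{749443}}$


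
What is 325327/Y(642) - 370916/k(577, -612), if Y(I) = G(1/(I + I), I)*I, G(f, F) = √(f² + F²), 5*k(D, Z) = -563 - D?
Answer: 92729/57 + 650654*√679516651585/679516651585 ≈ 1627.6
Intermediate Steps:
k(D, Z) = -563/5 - D/5 (k(D, Z) = (-563 - D)/5 = -563/5 - D/5)
G(f, F) = √(F² + f²)
Y(I) = I*√(I² + 1/(4*I²)) (Y(I) = √(I² + (1/(I + I))²)*I = √(I² + (1/(2*I))²)*I = √(I² + 1/(4*I²))*I = I*√(I² + 1/(4*I²)))
325327/Y(642) - 370916/k(577, -612) = 325327/(((½)*642*√((1 + 4*642⁴)/642²))) - 370916/(-563/5 - ⅕*577) = 325327/(((½)*642*√((1 + 4*169879162896)/412164))) - 370916/(-563/5 - 577/5) = 325327/(((½)*642*√((1 + 679516651584)/412164))) - 370916/(-228) = 325327/(((½)*642*√((1/412164)*679516651585))) - 370916*(-1/228) = 325327/(((½)*642*√(679516651585/412164))) + 92729/57 = 325327/(((½)*642*(√679516651585/642))) + 92729/57 = 325327/((√679516651585/2)) + 92729/57 = 325327*(2*√679516651585/679516651585) + 92729/57 = 650654*√679516651585/679516651585 + 92729/57 = 92729/57 + 650654*√679516651585/679516651585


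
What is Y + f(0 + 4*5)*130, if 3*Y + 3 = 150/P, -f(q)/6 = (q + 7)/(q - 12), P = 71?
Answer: -373857/142 ≈ -2632.8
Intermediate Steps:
f(q) = -6*(7 + q)/(-12 + q) (f(q) = -6*(q + 7)/(q - 12) = -6*(7 + q)/(-12 + q))
Y = -21/71 (Y = -1 + (150/71)/3 = -1 + (150*(1/71))/3 = -1 + (⅓)*(150/71) = -1 + 50/71 = -21/71 ≈ -0.29577)
Y + f(0 + 4*5)*130 = -21/71 + (6*(-7 - (0 + 4*5))/(-12 + (0 + 4*5)))*130 = -21/71 + (6*(-7 - (0 + 20))/(-12 + (0 + 20)))*130 = -21/71 + (6*(-7 - 1*20)/(-12 + 20))*130 = -21/71 + (6*(-7 - 20)/8)*130 = -21/71 + (6*(⅛)*(-27))*130 = -21/71 - 81/4*130 = -21/71 - 5265/2 = -373857/142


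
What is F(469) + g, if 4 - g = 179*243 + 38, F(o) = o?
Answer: -43062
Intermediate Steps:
g = -43531 (g = 4 - (179*243 + 38) = 4 - (43497 + 38) = 4 - 1*43535 = 4 - 43535 = -43531)
F(469) + g = 469 - 43531 = -43062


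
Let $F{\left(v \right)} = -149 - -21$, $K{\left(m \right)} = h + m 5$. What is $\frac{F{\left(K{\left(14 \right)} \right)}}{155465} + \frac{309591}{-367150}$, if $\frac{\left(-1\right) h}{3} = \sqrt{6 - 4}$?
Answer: $- \frac{9635512003}{11415794950} \approx -0.84405$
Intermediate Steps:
$h = - 3 \sqrt{2}$ ($h = - 3 \sqrt{6 - 4} = - 3 \sqrt{2} \approx -4.2426$)
$K{\left(m \right)} = - 3 \sqrt{2} + 5 m$ ($K{\left(m \right)} = - 3 \sqrt{2} + m 5 = - 3 \sqrt{2} + 5 m$)
$F{\left(v \right)} = -128$ ($F{\left(v \right)} = -149 + 21 = -128$)
$\frac{F{\left(K{\left(14 \right)} \right)}}{155465} + \frac{309591}{-367150} = - \frac{128}{155465} + \frac{309591}{-367150} = \left(-128\right) \frac{1}{155465} + 309591 \left(- \frac{1}{367150}\right) = - \frac{128}{155465} - \frac{309591}{367150} = - \frac{9635512003}{11415794950}$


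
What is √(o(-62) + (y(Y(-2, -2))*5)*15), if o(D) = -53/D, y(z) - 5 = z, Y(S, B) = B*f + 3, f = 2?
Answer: √1156486/62 ≈ 17.345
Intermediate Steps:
Y(S, B) = 3 + 2*B (Y(S, B) = B*2 + 3 = 2*B + 3 = 3 + 2*B)
y(z) = 5 + z
√(o(-62) + (y(Y(-2, -2))*5)*15) = √(-53/(-62) + ((5 + (3 + 2*(-2)))*5)*15) = √(-53*(-1/62) + ((5 + (3 - 4))*5)*15) = √(53/62 + ((5 - 1)*5)*15) = √(53/62 + (4*5)*15) = √(53/62 + 20*15) = √(53/62 + 300) = √(18653/62) = √1156486/62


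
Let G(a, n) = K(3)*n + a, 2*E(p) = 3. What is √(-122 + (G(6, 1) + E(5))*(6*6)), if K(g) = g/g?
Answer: 2*√46 ≈ 13.565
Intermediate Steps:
E(p) = 3/2 (E(p) = (½)*3 = 3/2)
K(g) = 1
G(a, n) = a + n (G(a, n) = 1*n + a = n + a = a + n)
√(-122 + (G(6, 1) + E(5))*(6*6)) = √(-122 + ((6 + 1) + 3/2)*(6*6)) = √(-122 + (7 + 3/2)*36) = √(-122 + (17/2)*36) = √(-122 + 306) = √184 = 2*√46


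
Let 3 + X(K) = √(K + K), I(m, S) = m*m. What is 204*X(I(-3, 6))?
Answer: -612 + 612*√2 ≈ 253.50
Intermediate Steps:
I(m, S) = m²
X(K) = -3 + √2*√K (X(K) = -3 + √(K + K) = -3 + √(2*K) = -3 + √2*√K)
204*X(I(-3, 6)) = 204*(-3 + √2*√((-3)²)) = 204*(-3 + √2*√9) = 204*(-3 + √2*3) = 204*(-3 + 3*√2) = -612 + 612*√2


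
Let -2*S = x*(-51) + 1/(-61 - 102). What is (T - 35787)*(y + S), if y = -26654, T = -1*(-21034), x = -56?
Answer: 135059746443/326 ≈ 4.1429e+8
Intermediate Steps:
T = 21034
S = -465527/326 (S = -(-56*(-51) + 1/(-61 - 102))/2 = -(2856 + 1/(-163))/2 = -(2856 - 1/163)/2 = -½*465527/163 = -465527/326 ≈ -1428.0)
(T - 35787)*(y + S) = (21034 - 35787)*(-26654 - 465527/326) = -14753*(-9154731/326) = 135059746443/326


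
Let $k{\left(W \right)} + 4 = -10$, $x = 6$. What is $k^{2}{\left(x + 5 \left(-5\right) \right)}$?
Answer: $196$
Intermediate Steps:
$k{\left(W \right)} = -14$ ($k{\left(W \right)} = -4 - 10 = -14$)
$k^{2}{\left(x + 5 \left(-5\right) \right)} = \left(-14\right)^{2} = 196$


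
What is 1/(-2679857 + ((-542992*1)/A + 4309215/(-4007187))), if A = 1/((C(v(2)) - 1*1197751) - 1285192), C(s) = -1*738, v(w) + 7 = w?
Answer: 1335729/1801385813215752250 ≈ 7.4150e-13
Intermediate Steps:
v(w) = -7 + w
C(s) = -738
A = -1/2483681 (A = 1/((-738 - 1*1197751) - 1285192) = 1/((-738 - 1197751) - 1285192) = 1/(-1198489 - 1285192) = 1/(-2483681) = -1/2483681 ≈ -4.0263e-7)
1/(-2679857 + ((-542992*1)/A + 4309215/(-4007187))) = 1/(-2679857 + ((-542992*1)/(-1/2483681) + 4309215/(-4007187))) = 1/(-2679857 + (-542992*(-2483681) + 4309215*(-1/4007187))) = 1/(-2679857 + (1348618913552 - 1436405/1335729)) = 1/(-2679857 + 1801389392778463003/1335729) = 1/(1801385813215752250/1335729) = 1335729/1801385813215752250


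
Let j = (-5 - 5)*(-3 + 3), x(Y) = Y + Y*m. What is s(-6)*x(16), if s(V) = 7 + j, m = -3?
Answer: -224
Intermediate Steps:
x(Y) = -2*Y (x(Y) = Y + Y*(-3) = Y - 3*Y = -2*Y)
j = 0 (j = -10*0 = 0)
s(V) = 7 (s(V) = 7 + 0 = 7)
s(-6)*x(16) = 7*(-2*16) = 7*(-32) = -224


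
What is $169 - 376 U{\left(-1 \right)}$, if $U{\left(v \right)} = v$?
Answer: $545$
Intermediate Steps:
$169 - 376 U{\left(-1 \right)} = 169 - -376 = 169 + 376 = 545$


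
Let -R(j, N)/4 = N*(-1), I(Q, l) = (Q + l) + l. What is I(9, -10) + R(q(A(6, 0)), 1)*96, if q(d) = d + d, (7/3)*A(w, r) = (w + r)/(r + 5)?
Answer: 373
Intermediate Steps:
A(w, r) = 3*(r + w)/(7*(5 + r)) (A(w, r) = 3*((w + r)/(r + 5))/7 = 3*((r + w)/(5 + r))/7 = 3*(r + w)/(7*(5 + r)))
q(d) = 2*d
I(Q, l) = Q + 2*l
R(j, N) = 4*N (R(j, N) = -4*N*(-1) = -(-4)*N = 4*N)
I(9, -10) + R(q(A(6, 0)), 1)*96 = (9 + 2*(-10)) + (4*1)*96 = (9 - 20) + 4*96 = -11 + 384 = 373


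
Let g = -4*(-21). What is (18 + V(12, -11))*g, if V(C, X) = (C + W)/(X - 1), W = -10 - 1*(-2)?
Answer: 1484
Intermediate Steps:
W = -8 (W = -10 + 2 = -8)
V(C, X) = (-8 + C)/(-1 + X) (V(C, X) = (C - 8)/(X - 1) = (-8 + C)/(-1 + X))
g = 84
(18 + V(12, -11))*g = (18 + (-8 + 12)/(-1 - 11))*84 = (18 + 4/(-12))*84 = (18 - 1/12*4)*84 = (18 - ⅓)*84 = (53/3)*84 = 1484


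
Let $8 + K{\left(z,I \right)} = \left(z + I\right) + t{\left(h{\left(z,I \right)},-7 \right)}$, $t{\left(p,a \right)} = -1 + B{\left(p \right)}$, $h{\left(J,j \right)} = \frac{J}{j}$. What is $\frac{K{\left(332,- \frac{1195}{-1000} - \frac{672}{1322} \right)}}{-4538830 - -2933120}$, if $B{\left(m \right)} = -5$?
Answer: $- \frac{42130379}{212274862000} \approx -0.00019847$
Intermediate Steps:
$t{\left(p,a \right)} = -6$ ($t{\left(p,a \right)} = -1 - 5 = -6$)
$K{\left(z,I \right)} = -14 + I + z$ ($K{\left(z,I \right)} = -8 - \left(6 - I - z\right) = -8 + \left(-6 + I + z\right) = -14 + I + z$)
$\frac{K{\left(332,- \frac{1195}{-1000} - \frac{672}{1322} \right)}}{-4538830 - -2933120} = \frac{-14 - \left(- \frac{239}{200} + \frac{336}{661}\right) + 332}{-4538830 - -2933120} = \frac{-14 - - \frac{90779}{132200} + 332}{-4538830 + 2933120} = \frac{-14 + \left(\frac{239}{200} - \frac{336}{661}\right) + 332}{-1605710} = \left(-14 + \frac{90779}{132200} + 332\right) \left(- \frac{1}{1605710}\right) = \frac{42130379}{132200} \left(- \frac{1}{1605710}\right) = - \frac{42130379}{212274862000}$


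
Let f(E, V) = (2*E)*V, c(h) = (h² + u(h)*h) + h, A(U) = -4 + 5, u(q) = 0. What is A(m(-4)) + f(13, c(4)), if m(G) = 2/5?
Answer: 521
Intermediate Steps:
m(G) = ⅖ (m(G) = 2*(⅕) = ⅖)
A(U) = 1
c(h) = h + h² (c(h) = (h² + 0*h) + h = (h² + 0) + h = h² + h = h + h²)
f(E, V) = 2*E*V
A(m(-4)) + f(13, c(4)) = 1 + 2*13*(4*(1 + 4)) = 1 + 2*13*(4*5) = 1 + 2*13*20 = 1 + 520 = 521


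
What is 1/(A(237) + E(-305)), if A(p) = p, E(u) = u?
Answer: -1/68 ≈ -0.014706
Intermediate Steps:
1/(A(237) + E(-305)) = 1/(237 - 305) = 1/(-68) = -1/68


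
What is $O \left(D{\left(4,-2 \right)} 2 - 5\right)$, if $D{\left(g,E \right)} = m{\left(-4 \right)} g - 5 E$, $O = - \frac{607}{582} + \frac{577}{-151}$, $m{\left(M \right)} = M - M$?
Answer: $- \frac{2137355}{29294} \approx -72.962$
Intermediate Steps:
$m{\left(M \right)} = 0$
$O = - \frac{427471}{87882}$ ($O = \left(-607\right) \frac{1}{582} + 577 \left(- \frac{1}{151}\right) = - \frac{607}{582} - \frac{577}{151} = - \frac{427471}{87882} \approx -4.8642$)
$D{\left(g,E \right)} = - 5 E$ ($D{\left(g,E \right)} = 0 g - 5 E = 0 - 5 E = - 5 E$)
$O \left(D{\left(4,-2 \right)} 2 - 5\right) = - \frac{427471 \left(\left(-5\right) \left(-2\right) 2 - 5\right)}{87882} = - \frac{427471 \left(10 \cdot 2 - 5\right)}{87882} = - \frac{427471 \left(20 - 5\right)}{87882} = \left(- \frac{427471}{87882}\right) 15 = - \frac{2137355}{29294}$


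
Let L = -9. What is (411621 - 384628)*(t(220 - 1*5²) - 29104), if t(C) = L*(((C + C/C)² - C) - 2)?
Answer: -10070413475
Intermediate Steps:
t(C) = 18 - 9*(1 + C)² + 9*C (t(C) = -9*(((C + C/C)² - C) - 2) = -9*(((C + 1)² - C) - 2) = -9*(((1 + C)² - C) - 2) = -9*(-2 + (1 + C)² - C) = 18 - 9*(1 + C)² + 9*C)
(411621 - 384628)*(t(220 - 1*5²) - 29104) = (411621 - 384628)*((9 - 9*(220 - 1*5²) - 9*(220 - 1*5²)²) - 29104) = 26993*((9 - 9*(220 - 1*25) - 9*(220 - 1*25)²) - 29104) = 26993*((9 - 9*(220 - 25) - 9*(220 - 25)²) - 29104) = 26993*((9 - 9*195 - 9*195²) - 29104) = 26993*((9 - 1755 - 9*38025) - 29104) = 26993*((9 - 1755 - 342225) - 29104) = 26993*(-343971 - 29104) = 26993*(-373075) = -10070413475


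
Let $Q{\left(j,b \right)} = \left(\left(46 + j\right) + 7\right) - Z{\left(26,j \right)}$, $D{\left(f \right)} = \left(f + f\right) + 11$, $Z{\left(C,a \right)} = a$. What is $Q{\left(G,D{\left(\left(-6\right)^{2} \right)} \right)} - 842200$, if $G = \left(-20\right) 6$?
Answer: $-842147$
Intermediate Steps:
$D{\left(f \right)} = 11 + 2 f$ ($D{\left(f \right)} = 2 f + 11 = 11 + 2 f$)
$G = -120$
$Q{\left(j,b \right)} = 53$ ($Q{\left(j,b \right)} = \left(\left(46 + j\right) + 7\right) - j = \left(53 + j\right) - j = 53$)
$Q{\left(G,D{\left(\left(-6\right)^{2} \right)} \right)} - 842200 = 53 - 842200 = -842147$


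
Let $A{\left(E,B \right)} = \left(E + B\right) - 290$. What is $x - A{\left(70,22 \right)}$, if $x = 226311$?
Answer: $226509$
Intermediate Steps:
$A{\left(E,B \right)} = -290 + B + E$ ($A{\left(E,B \right)} = \left(B + E\right) - 290 = -290 + B + E$)
$x - A{\left(70,22 \right)} = 226311 - \left(-290 + 22 + 70\right) = 226311 - -198 = 226311 + 198 = 226509$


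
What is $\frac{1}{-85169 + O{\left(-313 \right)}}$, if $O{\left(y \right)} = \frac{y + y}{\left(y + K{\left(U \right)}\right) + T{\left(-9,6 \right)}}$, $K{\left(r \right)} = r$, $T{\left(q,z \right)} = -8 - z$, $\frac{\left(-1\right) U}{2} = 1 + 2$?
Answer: $- \frac{333}{28360651} \approx -1.1742 \cdot 10^{-5}$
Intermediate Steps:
$U = -6$ ($U = - 2 \left(1 + 2\right) = \left(-2\right) 3 = -6$)
$O{\left(y \right)} = \frac{2 y}{-20 + y}$ ($O{\left(y \right)} = \frac{y + y}{\left(y - 6\right) - 14} = \frac{2 y}{\left(-6 + y\right) - 14} = \frac{2 y}{-20 + y}$)
$\frac{1}{-85169 + O{\left(-313 \right)}} = \frac{1}{-85169 + 2 \left(-313\right) \frac{1}{-20 - 313}} = \frac{1}{-85169 + 2 \left(-313\right) \frac{1}{-333}} = \frac{1}{-85169 + 2 \left(-313\right) \left(- \frac{1}{333}\right)} = \frac{1}{-85169 + \frac{626}{333}} = \frac{1}{- \frac{28360651}{333}} = - \frac{333}{28360651}$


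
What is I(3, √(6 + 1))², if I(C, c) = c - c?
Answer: 0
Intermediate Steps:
I(C, c) = 0
I(3, √(6 + 1))² = 0² = 0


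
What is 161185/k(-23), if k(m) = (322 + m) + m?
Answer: 161185/276 ≈ 584.00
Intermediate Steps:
k(m) = 322 + 2*m
161185/k(-23) = 161185/(322 + 2*(-23)) = 161185/(322 - 46) = 161185/276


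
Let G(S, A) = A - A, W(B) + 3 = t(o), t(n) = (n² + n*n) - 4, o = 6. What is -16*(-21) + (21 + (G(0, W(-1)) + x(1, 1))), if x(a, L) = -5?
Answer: 352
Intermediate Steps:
t(n) = -4 + 2*n² (t(n) = (n² + n²) - 4 = 2*n² - 4 = -4 + 2*n²)
W(B) = 65 (W(B) = -3 + (-4 + 2*6²) = -3 + (-4 + 2*36) = -3 + (-4 + 72) = -3 + 68 = 65)
G(S, A) = 0
-16*(-21) + (21 + (G(0, W(-1)) + x(1, 1))) = -16*(-21) + (21 + (0 - 5)) = 336 + (21 - 5) = 336 + 16 = 352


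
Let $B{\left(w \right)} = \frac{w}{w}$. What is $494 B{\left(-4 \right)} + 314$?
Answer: $808$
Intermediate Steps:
$B{\left(w \right)} = 1$
$494 B{\left(-4 \right)} + 314 = 494 \cdot 1 + 314 = 494 + 314 = 808$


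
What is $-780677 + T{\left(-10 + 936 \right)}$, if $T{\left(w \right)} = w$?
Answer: $-779751$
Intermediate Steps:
$-780677 + T{\left(-10 + 936 \right)} = -780677 + \left(-10 + 936\right) = -780677 + 926 = -779751$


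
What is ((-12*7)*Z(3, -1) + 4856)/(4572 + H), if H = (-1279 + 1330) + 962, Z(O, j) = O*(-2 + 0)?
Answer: 1072/1117 ≈ 0.95971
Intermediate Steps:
Z(O, j) = -2*O (Z(O, j) = O*(-2) = -2*O)
H = 1013 (H = 51 + 962 = 1013)
((-12*7)*Z(3, -1) + 4856)/(4572 + H) = ((-12*7)*(-2*3) + 4856)/(4572 + 1013) = (-84*(-6) + 4856)/5585 = (504 + 4856)*(1/5585) = 5360*(1/5585) = 1072/1117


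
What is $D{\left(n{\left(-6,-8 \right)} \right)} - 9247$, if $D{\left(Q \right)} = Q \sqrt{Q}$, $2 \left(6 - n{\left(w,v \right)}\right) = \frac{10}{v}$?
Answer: $-9247 + \frac{53 \sqrt{106}}{32} \approx -9230.0$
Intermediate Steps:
$n{\left(w,v \right)} = 6 - \frac{5}{v}$ ($n{\left(w,v \right)} = 6 - \frac{10 \frac{1}{v}}{2} = 6 - \frac{5}{v}$)
$D{\left(Q \right)} = Q^{\frac{3}{2}}$
$D{\left(n{\left(-6,-8 \right)} \right)} - 9247 = \left(6 - \frac{5}{-8}\right)^{\frac{3}{2}} - 9247 = \left(6 - - \frac{5}{8}\right)^{\frac{3}{2}} - 9247 = \left(6 + \frac{5}{8}\right)^{\frac{3}{2}} - 9247 = \left(\frac{53}{8}\right)^{\frac{3}{2}} - 9247 = \frac{53 \sqrt{106}}{32} - 9247 = -9247 + \frac{53 \sqrt{106}}{32}$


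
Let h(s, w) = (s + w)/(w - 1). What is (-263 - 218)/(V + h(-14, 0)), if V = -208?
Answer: 481/194 ≈ 2.4794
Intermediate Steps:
h(s, w) = (s + w)/(-1 + w)
(-263 - 218)/(V + h(-14, 0)) = (-263 - 218)/(-208 + (-14 + 0)/(-1 + 0)) = -481/(-208 - 14/(-1)) = -481/(-208 - 1*(-14)) = -481/(-208 + 14) = -481/(-194) = -481*(-1/194) = 481/194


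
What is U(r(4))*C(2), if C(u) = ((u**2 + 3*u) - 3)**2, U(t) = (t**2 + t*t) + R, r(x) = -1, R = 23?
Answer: 1225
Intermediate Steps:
U(t) = 23 + 2*t**2 (U(t) = (t**2 + t*t) + 23 = (t**2 + t**2) + 23 = 2*t**2 + 23 = 23 + 2*t**2)
C(u) = (-3 + u**2 + 3*u)**2
U(r(4))*C(2) = (23 + 2*(-1)**2)*(-3 + 2**2 + 3*2)**2 = (23 + 2*1)*(-3 + 4 + 6)**2 = (23 + 2)*7**2 = 25*49 = 1225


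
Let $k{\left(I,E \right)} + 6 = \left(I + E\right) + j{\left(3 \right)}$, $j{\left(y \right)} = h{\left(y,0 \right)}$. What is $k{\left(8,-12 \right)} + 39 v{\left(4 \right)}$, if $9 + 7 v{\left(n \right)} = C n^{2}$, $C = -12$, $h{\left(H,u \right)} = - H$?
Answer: $- \frac{7930}{7} \approx -1132.9$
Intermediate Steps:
$j{\left(y \right)} = - y$
$v{\left(n \right)} = - \frac{9}{7} - \frac{12 n^{2}}{7}$ ($v{\left(n \right)} = - \frac{9}{7} + \frac{\left(-12\right) n^{2}}{7} = - \frac{9}{7} - \frac{12 n^{2}}{7}$)
$k{\left(I,E \right)} = -9 + E + I$ ($k{\left(I,E \right)} = -6 - \left(3 - E - I\right) = -6 + \left(-3 + E + I\right) = -9 + E + I$)
$k{\left(8,-12 \right)} + 39 v{\left(4 \right)} = \left(-9 - 12 + 8\right) + 39 \left(- \frac{9}{7} - \frac{12 \cdot 4^{2}}{7}\right) = -13 + 39 \left(- \frac{9}{7} - \frac{192}{7}\right) = -13 + 39 \left(- \frac{201}{7}\right) = -13 - \frac{7839}{7} = - \frac{7930}{7}$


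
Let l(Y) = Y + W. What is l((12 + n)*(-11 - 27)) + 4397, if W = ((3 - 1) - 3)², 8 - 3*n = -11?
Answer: 11104/3 ≈ 3701.3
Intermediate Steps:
n = 19/3 (n = 8/3 - ⅓*(-11) = 8/3 + 11/3 = 19/3 ≈ 6.3333)
W = 1 (W = (2 - 3)² = (-1)² = 1)
l(Y) = 1 + Y (l(Y) = Y + 1 = 1 + Y)
l((12 + n)*(-11 - 27)) + 4397 = (1 + (12 + 19/3)*(-11 - 27)) + 4397 = (1 + (55/3)*(-38)) + 4397 = (1 - 2090/3) + 4397 = -2087/3 + 4397 = 11104/3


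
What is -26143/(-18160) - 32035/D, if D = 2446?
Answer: -258904911/22209680 ≈ -11.657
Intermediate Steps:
-26143/(-18160) - 32035/D = -26143/(-18160) - 32035/2446 = -26143*(-1/18160) - 32035*1/2446 = 26143/18160 - 32035/2446 = -258904911/22209680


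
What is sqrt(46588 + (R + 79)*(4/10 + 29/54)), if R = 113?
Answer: 2*sqrt(2630695)/15 ≈ 216.26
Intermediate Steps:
sqrt(46588 + (R + 79)*(4/10 + 29/54)) = sqrt(46588 + (113 + 79)*(4/10 + 29/54)) = sqrt(46588 + 192*(4*(1/10) + 29*(1/54))) = sqrt(46588 + 192*(2/5 + 29/54)) = sqrt(46588 + 192*(253/270)) = sqrt(46588 + 8096/45) = sqrt(2104556/45) = 2*sqrt(2630695)/15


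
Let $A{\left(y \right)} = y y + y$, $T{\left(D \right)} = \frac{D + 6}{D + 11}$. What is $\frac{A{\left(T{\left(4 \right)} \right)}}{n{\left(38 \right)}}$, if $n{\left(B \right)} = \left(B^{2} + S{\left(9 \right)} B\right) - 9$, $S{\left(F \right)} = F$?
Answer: $\frac{10}{15993} \approx 0.00062527$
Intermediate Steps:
$T{\left(D \right)} = \frac{6 + D}{11 + D}$
$A{\left(y \right)} = y + y^{2}$ ($A{\left(y \right)} = y^{2} + y = y + y^{2}$)
$n{\left(B \right)} = -9 + B^{2} + 9 B$ ($n{\left(B \right)} = \left(B^{2} + 9 B\right) - 9 = -9 + B^{2} + 9 B$)
$\frac{A{\left(T{\left(4 \right)} \right)}}{n{\left(38 \right)}} = \frac{\frac{6 + 4}{11 + 4} \left(1 + \frac{6 + 4}{11 + 4}\right)}{-9 + 38^{2} + 9 \cdot 38} = \frac{\frac{1}{15} \cdot 10 \left(1 + \frac{1}{15} \cdot 10\right)}{-9 + 1444 + 342} = \frac{\frac{1}{15} \cdot 10 \left(1 + \frac{1}{15} \cdot 10\right)}{1777} = \frac{2 \left(1 + \frac{2}{3}\right)}{3} \cdot \frac{1}{1777} = \frac{2}{3} \cdot \frac{5}{3} \cdot \frac{1}{1777} = \frac{10}{9} \cdot \frac{1}{1777} = \frac{10}{15993}$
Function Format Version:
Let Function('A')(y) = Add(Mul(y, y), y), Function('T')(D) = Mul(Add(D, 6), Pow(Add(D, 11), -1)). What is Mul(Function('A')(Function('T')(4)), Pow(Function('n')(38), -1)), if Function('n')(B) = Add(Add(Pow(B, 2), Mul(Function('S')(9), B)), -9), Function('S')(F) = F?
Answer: Rational(10, 15993) ≈ 0.00062527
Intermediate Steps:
Function('T')(D) = Mul(Pow(Add(11, D), -1), Add(6, D)) (Function('T')(D) = Mul(Add(6, D), Pow(Add(11, D), -1)) = Mul(Pow(Add(11, D), -1), Add(6, D)))
Function('A')(y) = Add(y, Pow(y, 2)) (Function('A')(y) = Add(Pow(y, 2), y) = Add(y, Pow(y, 2)))
Function('n')(B) = Add(-9, Pow(B, 2), Mul(9, B)) (Function('n')(B) = Add(Add(Pow(B, 2), Mul(9, B)), -9) = Add(-9, Pow(B, 2), Mul(9, B)))
Mul(Function('A')(Function('T')(4)), Pow(Function('n')(38), -1)) = Mul(Mul(Mul(Pow(Add(11, 4), -1), Add(6, 4)), Add(1, Mul(Pow(Add(11, 4), -1), Add(6, 4)))), Pow(Add(-9, Pow(38, 2), Mul(9, 38)), -1)) = Mul(Mul(Mul(Pow(15, -1), 10), Add(1, Mul(Pow(15, -1), 10))), Pow(Add(-9, 1444, 342), -1)) = Mul(Mul(Mul(Rational(1, 15), 10), Add(1, Mul(Rational(1, 15), 10))), Pow(1777, -1)) = Mul(Mul(Rational(2, 3), Add(1, Rational(2, 3))), Rational(1, 1777)) = Mul(Mul(Rational(2, 3), Rational(5, 3)), Rational(1, 1777)) = Mul(Rational(10, 9), Rational(1, 1777)) = Rational(10, 15993)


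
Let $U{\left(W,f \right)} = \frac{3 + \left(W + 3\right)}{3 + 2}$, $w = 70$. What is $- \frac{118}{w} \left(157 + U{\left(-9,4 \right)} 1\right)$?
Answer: $- \frac{46138}{175} \approx -263.65$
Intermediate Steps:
$U{\left(W,f \right)} = \frac{6}{5} + \frac{W}{5}$ ($U{\left(W,f \right)} = \frac{3 + \left(3 + W\right)}{5} = \left(6 + W\right) \frac{1}{5} = \frac{6}{5} + \frac{W}{5}$)
$- \frac{118}{w} \left(157 + U{\left(-9,4 \right)} 1\right) = - \frac{118}{70} \left(157 + \left(\frac{6}{5} + \frac{1}{5} \left(-9\right)\right) 1\right) = \left(-118\right) \frac{1}{70} \left(157 + \left(\frac{6}{5} - \frac{9}{5}\right) 1\right) = - \frac{59 \left(157 - \frac{3}{5}\right)}{35} = \left(- \frac{59}{35}\right) \frac{782}{5} = - \frac{46138}{175}$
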